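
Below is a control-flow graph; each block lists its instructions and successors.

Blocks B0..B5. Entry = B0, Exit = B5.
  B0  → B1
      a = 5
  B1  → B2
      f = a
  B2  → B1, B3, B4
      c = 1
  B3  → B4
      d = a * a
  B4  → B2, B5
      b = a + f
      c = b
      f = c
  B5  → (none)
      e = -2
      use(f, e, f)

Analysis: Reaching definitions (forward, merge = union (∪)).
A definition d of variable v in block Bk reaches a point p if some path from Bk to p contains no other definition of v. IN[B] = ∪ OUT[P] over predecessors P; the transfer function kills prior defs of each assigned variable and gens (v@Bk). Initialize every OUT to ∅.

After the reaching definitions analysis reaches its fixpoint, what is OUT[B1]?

Answer: {a@B0, b@B4, c@B2, d@B3, f@B1}

Working:
Fixpoint table:
  B0:  IN={}  OUT={a@B0}
  B1:  IN={a@B0, b@B4, c@B2, d@B3, f@B1, f@B4}  OUT={a@B0, b@B4, c@B2, d@B3, f@B1}
  B2:  IN={a@B0, b@B4, c@B2, c@B4, d@B3, f@B1, f@B4}  OUT={a@B0, b@B4, c@B2, d@B3, f@B1, f@B4}
  B3:  IN={a@B0, b@B4, c@B2, d@B3, f@B1, f@B4}  OUT={a@B0, b@B4, c@B2, d@B3, f@B1, f@B4}
  B4:  IN={a@B0, b@B4, c@B2, d@B3, f@B1, f@B4}  OUT={a@B0, b@B4, c@B4, d@B3, f@B4}
  B5:  IN={a@B0, b@B4, c@B4, d@B3, f@B4}  OUT={a@B0, b@B4, c@B4, d@B3, e@B5, f@B4}

Merge at B1: IN[B1] = OUT[B0] ⊔ OUT[B2] = {a@B0, b@B4, c@B2, d@B3, f@B1, f@B4}
Applying B1's transfer function to that IN value gives OUT[B1] (row B1 above).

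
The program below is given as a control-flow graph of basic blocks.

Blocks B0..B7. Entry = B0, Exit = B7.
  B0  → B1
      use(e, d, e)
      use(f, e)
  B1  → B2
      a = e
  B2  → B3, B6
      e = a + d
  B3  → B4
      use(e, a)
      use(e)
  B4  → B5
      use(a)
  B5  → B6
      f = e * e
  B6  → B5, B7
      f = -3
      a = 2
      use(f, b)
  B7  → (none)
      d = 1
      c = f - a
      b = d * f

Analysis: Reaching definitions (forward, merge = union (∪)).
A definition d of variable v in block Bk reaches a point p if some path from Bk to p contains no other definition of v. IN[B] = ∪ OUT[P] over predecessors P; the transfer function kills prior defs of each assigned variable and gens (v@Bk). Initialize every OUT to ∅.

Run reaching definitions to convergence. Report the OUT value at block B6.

Answer: {a@B6, e@B2, f@B6}

Derivation:
Per-block solution:
  B0:  IN={}  OUT={}
  B1:  IN={}  OUT={a@B1}
  B2:  IN={a@B1}  OUT={a@B1, e@B2}
  B3:  IN={a@B1, e@B2}  OUT={a@B1, e@B2}
  B4:  IN={a@B1, e@B2}  OUT={a@B1, e@B2}
  B5:  IN={a@B1, a@B6, e@B2, f@B6}  OUT={a@B1, a@B6, e@B2, f@B5}
  B6:  IN={a@B1, a@B6, e@B2, f@B5}  OUT={a@B6, e@B2, f@B6}
  B7:  IN={a@B6, e@B2, f@B6}  OUT={a@B6, b@B7, c@B7, d@B7, e@B2, f@B6}

Merge at B6: IN[B6] = OUT[B2] ⊔ OUT[B5] = {a@B1, a@B6, e@B2, f@B5}
Applying B6's transfer function to that IN value gives OUT[B6] (row B6 above).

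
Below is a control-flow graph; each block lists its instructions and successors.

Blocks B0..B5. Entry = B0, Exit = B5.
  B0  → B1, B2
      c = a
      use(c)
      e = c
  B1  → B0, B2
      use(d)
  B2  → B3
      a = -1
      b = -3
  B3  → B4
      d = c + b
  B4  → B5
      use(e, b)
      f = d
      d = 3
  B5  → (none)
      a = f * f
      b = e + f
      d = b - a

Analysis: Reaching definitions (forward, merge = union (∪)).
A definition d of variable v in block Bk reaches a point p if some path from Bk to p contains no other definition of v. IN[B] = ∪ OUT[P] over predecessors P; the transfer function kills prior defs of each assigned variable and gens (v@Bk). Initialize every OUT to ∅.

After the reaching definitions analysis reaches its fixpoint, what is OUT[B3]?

Per-block solution:
  B0:  IN={c@B0, e@B0}  OUT={c@B0, e@B0}
  B1:  IN={c@B0, e@B0}  OUT={c@B0, e@B0}
  B2:  IN={c@B0, e@B0}  OUT={a@B2, b@B2, c@B0, e@B0}
  B3:  IN={a@B2, b@B2, c@B0, e@B0}  OUT={a@B2, b@B2, c@B0, d@B3, e@B0}
  B4:  IN={a@B2, b@B2, c@B0, d@B3, e@B0}  OUT={a@B2, b@B2, c@B0, d@B4, e@B0, f@B4}
  B5:  IN={a@B2, b@B2, c@B0, d@B4, e@B0, f@B4}  OUT={a@B5, b@B5, c@B0, d@B5, e@B0, f@B4}

Merge at B3: IN[B3] = OUT[B2] = {a@B2, b@B2, c@B0, e@B0}
Applying B3's transfer function to that IN value gives OUT[B3] (row B3 above).

Answer: {a@B2, b@B2, c@B0, d@B3, e@B0}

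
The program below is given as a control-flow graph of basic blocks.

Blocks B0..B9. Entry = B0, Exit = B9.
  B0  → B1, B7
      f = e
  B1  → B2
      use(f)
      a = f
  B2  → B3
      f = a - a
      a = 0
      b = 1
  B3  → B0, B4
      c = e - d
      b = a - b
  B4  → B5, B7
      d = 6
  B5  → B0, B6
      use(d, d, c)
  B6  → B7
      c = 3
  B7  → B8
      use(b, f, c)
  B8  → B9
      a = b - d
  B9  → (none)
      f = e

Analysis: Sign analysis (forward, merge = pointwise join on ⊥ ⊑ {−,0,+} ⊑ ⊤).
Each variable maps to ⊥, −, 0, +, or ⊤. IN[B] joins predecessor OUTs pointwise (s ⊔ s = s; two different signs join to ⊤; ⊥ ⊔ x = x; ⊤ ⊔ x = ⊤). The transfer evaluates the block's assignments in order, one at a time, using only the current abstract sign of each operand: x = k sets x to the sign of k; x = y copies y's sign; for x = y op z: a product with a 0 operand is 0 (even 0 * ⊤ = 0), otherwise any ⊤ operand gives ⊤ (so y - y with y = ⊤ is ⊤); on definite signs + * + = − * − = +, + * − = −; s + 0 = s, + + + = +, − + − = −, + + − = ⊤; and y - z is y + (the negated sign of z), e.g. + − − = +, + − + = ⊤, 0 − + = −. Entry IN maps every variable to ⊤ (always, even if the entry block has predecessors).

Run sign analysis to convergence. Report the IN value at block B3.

Answer: {a: 0, b: +, c: ⊤, d: ⊤, e: ⊤, f: ⊤}

Derivation:
Per-block solution:
  B0:  IN=(all ⊤)  OUT=(all ⊤)
  B1:  IN=(all ⊤)  OUT=(all ⊤)
  B2:  IN=(all ⊤)  OUT={a:0, b:+; rest ⊤}
  B3:  IN={a:0, b:+; rest ⊤}  OUT={a:0, b:-; rest ⊤}
  B4:  IN={a:0, b:-; rest ⊤}  OUT={a:0, b:-, d:+; rest ⊤}
  B5:  IN={a:0, b:-, d:+; rest ⊤}  OUT={a:0, b:-, d:+; rest ⊤}
  B6:  IN={a:0, b:-, d:+; rest ⊤}  OUT={a:0, b:-, c:+, d:+; rest ⊤}
  B7:  IN=(all ⊤)  OUT=(all ⊤)
  B8:  IN=(all ⊤)  OUT=(all ⊤)
  B9:  IN=(all ⊤)  OUT=(all ⊤)

Merge at B3: IN[B3] = OUT[B2] = {a: 0, b: +, c: ⊤, d: ⊤, e: ⊤, f: ⊤}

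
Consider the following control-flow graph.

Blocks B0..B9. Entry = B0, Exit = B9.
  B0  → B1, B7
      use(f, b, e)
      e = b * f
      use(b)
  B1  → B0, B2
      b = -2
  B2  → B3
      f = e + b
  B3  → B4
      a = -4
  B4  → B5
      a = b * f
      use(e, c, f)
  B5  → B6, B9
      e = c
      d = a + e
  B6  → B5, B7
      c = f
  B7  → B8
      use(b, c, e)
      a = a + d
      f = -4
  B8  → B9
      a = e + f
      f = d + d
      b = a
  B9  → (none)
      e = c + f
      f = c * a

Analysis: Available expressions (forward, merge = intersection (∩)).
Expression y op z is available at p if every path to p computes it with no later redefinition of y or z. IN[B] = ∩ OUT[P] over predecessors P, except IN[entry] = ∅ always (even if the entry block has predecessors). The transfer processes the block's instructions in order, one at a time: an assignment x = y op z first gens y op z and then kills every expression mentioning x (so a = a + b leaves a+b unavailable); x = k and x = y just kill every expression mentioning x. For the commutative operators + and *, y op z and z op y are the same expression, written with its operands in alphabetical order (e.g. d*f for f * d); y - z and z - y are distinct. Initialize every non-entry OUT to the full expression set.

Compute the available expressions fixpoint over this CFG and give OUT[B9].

Fixpoint table:
  B0:   IN={}   OUT={b*f}
  B1:   IN={b*f}   OUT={}
  B2:   IN={}   OUT={b+e}
  B3:   IN={b+e}   OUT={b+e}
  B4:   IN={b+e}   OUT={b*f, b+e}
  B5:   IN={b*f}   OUT={a+e, b*f}
  B6:   IN={a+e, b*f}   OUT={a+e, b*f}
  B7:   IN={b*f}   OUT={}
  B8:   IN={}   OUT={d+d}
  B9:   IN={}   OUT={a*c}

Merge at B9: IN[B9] = OUT[B5] ∩ OUT[B8] = {}
Applying B9's transfer function to that IN value gives OUT[B9] (row B9 above).

Answer: {a*c}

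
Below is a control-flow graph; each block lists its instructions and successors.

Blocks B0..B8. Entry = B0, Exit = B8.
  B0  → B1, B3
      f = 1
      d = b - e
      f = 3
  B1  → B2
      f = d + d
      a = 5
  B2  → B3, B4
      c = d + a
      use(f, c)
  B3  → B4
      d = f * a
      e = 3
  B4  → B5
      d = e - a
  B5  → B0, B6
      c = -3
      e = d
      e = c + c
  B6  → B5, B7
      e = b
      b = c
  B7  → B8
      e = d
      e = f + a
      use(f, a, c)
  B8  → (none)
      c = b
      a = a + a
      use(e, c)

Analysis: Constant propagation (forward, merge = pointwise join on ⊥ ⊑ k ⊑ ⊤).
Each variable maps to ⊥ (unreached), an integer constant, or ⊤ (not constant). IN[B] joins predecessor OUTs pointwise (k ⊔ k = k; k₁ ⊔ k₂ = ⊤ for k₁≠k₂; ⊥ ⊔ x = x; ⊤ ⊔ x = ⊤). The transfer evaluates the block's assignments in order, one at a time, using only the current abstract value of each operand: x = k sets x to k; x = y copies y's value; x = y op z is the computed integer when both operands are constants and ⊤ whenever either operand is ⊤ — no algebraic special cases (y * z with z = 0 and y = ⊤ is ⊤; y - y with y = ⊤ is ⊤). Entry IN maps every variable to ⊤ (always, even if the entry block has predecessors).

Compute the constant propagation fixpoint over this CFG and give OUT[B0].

Fixpoint table:
  B0: | IN=(all ⊤) | OUT={f:3; rest ⊤}
  B1: | IN={f:3; rest ⊤} | OUT={a:5; rest ⊤}
  B2: | IN={a:5; rest ⊤} | OUT={a:5; rest ⊤}
  B3: | IN=(all ⊤) | OUT={e:3; rest ⊤}
  B4: | IN=(all ⊤) | OUT=(all ⊤)
  B5: | IN=(all ⊤) | OUT={c:-3, e:-6; rest ⊤}
  B6: | IN={c:-3, e:-6; rest ⊤} | OUT={b:-3, c:-3; rest ⊤}
  B7: | IN={b:-3, c:-3; rest ⊤} | OUT={b:-3, c:-3; rest ⊤}
  B8: | IN={b:-3, c:-3; rest ⊤} | OUT={b:-3, c:-3; rest ⊤}

Merge at B0 (entry node, so the boundary value (all ⊤) is joined with the incoming edge(s)): IN[B0] = (all ⊤) ⊔ OUT[B5] = {a: ⊤, b: ⊤, c: ⊤, d: ⊤, e: ⊤, f: ⊤}
Applying B0's transfer function to that IN value gives OUT[B0] (row B0 above).

Answer: {a: ⊤, b: ⊤, c: ⊤, d: ⊤, e: ⊤, f: 3}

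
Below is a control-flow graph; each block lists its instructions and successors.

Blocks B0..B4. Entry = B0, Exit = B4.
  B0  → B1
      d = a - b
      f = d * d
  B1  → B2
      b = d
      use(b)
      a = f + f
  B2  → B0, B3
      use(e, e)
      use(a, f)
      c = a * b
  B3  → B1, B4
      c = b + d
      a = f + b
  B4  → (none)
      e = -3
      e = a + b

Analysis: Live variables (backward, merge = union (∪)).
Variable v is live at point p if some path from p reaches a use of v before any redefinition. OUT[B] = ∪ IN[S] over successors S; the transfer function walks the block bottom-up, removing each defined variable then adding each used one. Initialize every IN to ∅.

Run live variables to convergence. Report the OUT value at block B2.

Converged values:
  B0:  IN={a, b, e}  OUT={d, e, f}
  B1:  IN={d, e, f}  OUT={a, b, d, e, f}
  B2:  IN={a, b, d, e, f}  OUT={a, b, d, e, f}
  B3:  IN={b, d, e, f}  OUT={a, b, d, e, f}
  B4:  IN={a, b}  OUT={}

Merge at B2: OUT[B2] = IN[B0] ⊔ IN[B3] = {a, b, d, e, f}

Answer: {a, b, d, e, f}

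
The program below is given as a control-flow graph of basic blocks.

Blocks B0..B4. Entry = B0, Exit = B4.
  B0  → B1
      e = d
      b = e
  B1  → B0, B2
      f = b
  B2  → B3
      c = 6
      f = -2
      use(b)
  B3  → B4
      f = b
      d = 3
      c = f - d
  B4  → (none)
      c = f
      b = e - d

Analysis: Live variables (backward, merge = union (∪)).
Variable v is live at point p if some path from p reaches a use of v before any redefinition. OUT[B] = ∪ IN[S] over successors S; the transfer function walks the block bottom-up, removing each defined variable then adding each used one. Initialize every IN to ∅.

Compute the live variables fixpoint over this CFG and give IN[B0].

Answer: {d}

Working:
Per-block solution:
  B0:   IN={d}   OUT={b, d, e}
  B1:   IN={b, d, e}   OUT={b, d, e}
  B2:   IN={b, e}   OUT={b, e}
  B3:   IN={b, e}   OUT={d, e, f}
  B4:   IN={d, e, f}   OUT={}

Merge at B0: OUT[B0] = IN[B1] = {b, d, e}
Applying B0's transfer function to that OUT value gives IN[B0] (row B0 above).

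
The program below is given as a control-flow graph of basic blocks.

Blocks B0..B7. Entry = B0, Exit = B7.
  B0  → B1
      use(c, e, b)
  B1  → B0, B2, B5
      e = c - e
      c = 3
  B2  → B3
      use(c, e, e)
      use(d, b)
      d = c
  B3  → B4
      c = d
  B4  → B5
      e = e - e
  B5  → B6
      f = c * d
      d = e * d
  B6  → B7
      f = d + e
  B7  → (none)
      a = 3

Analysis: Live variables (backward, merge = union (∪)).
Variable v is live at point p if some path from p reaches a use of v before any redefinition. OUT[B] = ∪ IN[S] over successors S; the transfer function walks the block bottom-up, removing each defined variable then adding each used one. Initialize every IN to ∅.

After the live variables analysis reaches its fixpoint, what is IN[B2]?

Fixpoint table:
  B0: | IN={b, c, d, e} | OUT={b, c, d, e}
  B1: | IN={b, c, d, e} | OUT={b, c, d, e}
  B2: | IN={b, c, d, e} | OUT={d, e}
  B3: | IN={d, e} | OUT={c, d, e}
  B4: | IN={c, d, e} | OUT={c, d, e}
  B5: | IN={c, d, e} | OUT={d, e}
  B6: | IN={d, e} | OUT={}
  B7: | IN={} | OUT={}

Merge at B2: OUT[B2] = IN[B3] = {d, e}
Applying B2's transfer function to that OUT value gives IN[B2] (row B2 above).

Answer: {b, c, d, e}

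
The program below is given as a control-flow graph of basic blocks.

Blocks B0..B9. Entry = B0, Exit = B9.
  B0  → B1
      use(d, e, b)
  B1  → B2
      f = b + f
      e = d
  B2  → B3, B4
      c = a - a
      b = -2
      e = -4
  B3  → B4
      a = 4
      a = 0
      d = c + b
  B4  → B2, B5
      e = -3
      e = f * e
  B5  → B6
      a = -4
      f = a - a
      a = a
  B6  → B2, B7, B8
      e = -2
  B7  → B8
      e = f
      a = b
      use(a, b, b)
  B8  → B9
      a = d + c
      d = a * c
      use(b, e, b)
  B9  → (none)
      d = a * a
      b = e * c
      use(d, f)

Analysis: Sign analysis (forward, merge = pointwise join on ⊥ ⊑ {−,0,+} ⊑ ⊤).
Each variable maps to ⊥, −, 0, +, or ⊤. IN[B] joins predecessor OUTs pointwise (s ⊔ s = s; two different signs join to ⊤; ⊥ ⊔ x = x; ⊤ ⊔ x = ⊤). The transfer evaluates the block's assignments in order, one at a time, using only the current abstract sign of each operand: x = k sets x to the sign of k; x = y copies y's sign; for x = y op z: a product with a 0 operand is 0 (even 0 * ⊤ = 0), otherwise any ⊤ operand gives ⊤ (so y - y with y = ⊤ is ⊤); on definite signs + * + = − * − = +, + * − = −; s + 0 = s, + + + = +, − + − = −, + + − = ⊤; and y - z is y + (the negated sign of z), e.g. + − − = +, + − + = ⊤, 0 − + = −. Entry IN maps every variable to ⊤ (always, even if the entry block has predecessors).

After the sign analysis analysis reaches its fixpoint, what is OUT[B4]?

Answer: {a: ⊤, b: -, c: ⊤, d: ⊤, e: ⊤, f: ⊤}

Trace:
Converged values:
  B0: | IN=(all ⊤) | OUT=(all ⊤)
  B1: | IN=(all ⊤) | OUT=(all ⊤)
  B2: | IN=(all ⊤) | OUT={b:-, e:-; rest ⊤}
  B3: | IN={b:-, e:-; rest ⊤} | OUT={a:0, b:-, e:-; rest ⊤}
  B4: | IN={b:-, e:-; rest ⊤} | OUT={b:-; rest ⊤}
  B5: | IN={b:-; rest ⊤} | OUT={a:-, b:-; rest ⊤}
  B6: | IN={a:-, b:-; rest ⊤} | OUT={a:-, b:-, e:-; rest ⊤}
  B7: | IN={a:-, b:-, e:-; rest ⊤} | OUT={a:-, b:-; rest ⊤}
  B8: | IN={a:-, b:-; rest ⊤} | OUT={b:-; rest ⊤}
  B9: | IN={b:-; rest ⊤} | OUT=(all ⊤)

Merge at B4: IN[B4] = OUT[B2] ⊔ OUT[B3] = {a: ⊤, b: -, c: ⊤, d: ⊤, e: -, f: ⊤}
Applying B4's transfer function to that IN value gives OUT[B4] (row B4 above).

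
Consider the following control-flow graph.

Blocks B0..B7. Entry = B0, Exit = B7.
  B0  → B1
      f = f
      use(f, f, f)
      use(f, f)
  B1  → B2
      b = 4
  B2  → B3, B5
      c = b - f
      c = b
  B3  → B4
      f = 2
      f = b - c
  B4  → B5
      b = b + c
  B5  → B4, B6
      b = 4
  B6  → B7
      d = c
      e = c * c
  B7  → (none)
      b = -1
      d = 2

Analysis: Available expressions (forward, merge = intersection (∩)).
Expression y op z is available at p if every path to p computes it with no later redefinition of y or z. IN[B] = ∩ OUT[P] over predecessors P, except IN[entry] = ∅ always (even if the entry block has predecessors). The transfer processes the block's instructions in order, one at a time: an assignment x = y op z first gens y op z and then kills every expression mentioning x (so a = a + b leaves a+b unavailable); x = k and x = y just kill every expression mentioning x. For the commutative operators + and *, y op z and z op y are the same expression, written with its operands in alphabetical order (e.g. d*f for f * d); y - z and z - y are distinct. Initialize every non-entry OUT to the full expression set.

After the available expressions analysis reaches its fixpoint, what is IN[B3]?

Per-block solution:
  B0: | IN={} | OUT={}
  B1: | IN={} | OUT={}
  B2: | IN={} | OUT={b-f}
  B3: | IN={b-f} | OUT={b-c}
  B4: | IN={} | OUT={}
  B5: | IN={} | OUT={}
  B6: | IN={} | OUT={c*c}
  B7: | IN={c*c} | OUT={c*c}

Merge at B3: IN[B3] = OUT[B2] = {b-f}

Answer: {b-f}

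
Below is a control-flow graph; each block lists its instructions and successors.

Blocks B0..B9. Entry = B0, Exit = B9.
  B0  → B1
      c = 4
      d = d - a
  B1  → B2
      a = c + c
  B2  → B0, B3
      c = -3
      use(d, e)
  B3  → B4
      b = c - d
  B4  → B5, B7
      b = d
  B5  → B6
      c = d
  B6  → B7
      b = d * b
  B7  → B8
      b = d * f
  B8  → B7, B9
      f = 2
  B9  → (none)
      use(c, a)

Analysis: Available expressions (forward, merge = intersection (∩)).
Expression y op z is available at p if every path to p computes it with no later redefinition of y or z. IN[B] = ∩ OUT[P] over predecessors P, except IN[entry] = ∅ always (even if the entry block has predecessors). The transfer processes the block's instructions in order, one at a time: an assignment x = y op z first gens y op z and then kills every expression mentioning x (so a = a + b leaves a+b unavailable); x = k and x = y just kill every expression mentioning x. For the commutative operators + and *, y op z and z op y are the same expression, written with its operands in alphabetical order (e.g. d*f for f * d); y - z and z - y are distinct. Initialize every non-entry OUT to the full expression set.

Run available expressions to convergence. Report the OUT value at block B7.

Converged values:
  B0:   IN={}   OUT={}
  B1:   IN={}   OUT={c+c}
  B2:   IN={c+c}   OUT={}
  B3:   IN={}   OUT={c-d}
  B4:   IN={c-d}   OUT={c-d}
  B5:   IN={c-d}   OUT={}
  B6:   IN={}   OUT={}
  B7:   IN={}   OUT={d*f}
  B8:   IN={d*f}   OUT={}
  B9:   IN={}   OUT={}

Merge at B7: IN[B7] = OUT[B4] ∩ OUT[B6] ∩ OUT[B8] = {}
Applying B7's transfer function to that IN value gives OUT[B7] (row B7 above).

Answer: {d*f}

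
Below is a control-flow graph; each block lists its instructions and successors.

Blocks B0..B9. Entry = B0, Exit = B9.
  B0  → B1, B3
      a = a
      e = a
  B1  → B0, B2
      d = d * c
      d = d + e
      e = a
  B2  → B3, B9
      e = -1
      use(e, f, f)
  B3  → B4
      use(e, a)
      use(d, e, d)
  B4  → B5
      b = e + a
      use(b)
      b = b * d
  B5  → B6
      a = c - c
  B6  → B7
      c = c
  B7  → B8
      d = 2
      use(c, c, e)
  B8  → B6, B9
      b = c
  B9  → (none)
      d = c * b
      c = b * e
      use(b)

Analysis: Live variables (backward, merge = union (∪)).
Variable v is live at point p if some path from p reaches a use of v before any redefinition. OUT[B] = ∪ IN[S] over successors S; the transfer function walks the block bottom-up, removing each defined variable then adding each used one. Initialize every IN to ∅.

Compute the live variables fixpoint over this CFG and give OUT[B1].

Answer: {a, b, c, d, f}

Working:
Converged values:
  B0:  IN={a, b, c, d, f}  OUT={a, b, c, d, e, f}
  B1:  IN={a, b, c, d, e, f}  OUT={a, b, c, d, f}
  B2:  IN={a, b, c, d, f}  OUT={a, b, c, d, e}
  B3:  IN={a, c, d, e}  OUT={a, c, d, e}
  B4:  IN={a, c, d, e}  OUT={c, e}
  B5:  IN={c, e}  OUT={c, e}
  B6:  IN={c, e}  OUT={c, e}
  B7:  IN={c, e}  OUT={c, e}
  B8:  IN={c, e}  OUT={b, c, e}
  B9:  IN={b, c, e}  OUT={}

Merge at B1: OUT[B1] = IN[B0] ⊔ IN[B2] = {a, b, c, d, f}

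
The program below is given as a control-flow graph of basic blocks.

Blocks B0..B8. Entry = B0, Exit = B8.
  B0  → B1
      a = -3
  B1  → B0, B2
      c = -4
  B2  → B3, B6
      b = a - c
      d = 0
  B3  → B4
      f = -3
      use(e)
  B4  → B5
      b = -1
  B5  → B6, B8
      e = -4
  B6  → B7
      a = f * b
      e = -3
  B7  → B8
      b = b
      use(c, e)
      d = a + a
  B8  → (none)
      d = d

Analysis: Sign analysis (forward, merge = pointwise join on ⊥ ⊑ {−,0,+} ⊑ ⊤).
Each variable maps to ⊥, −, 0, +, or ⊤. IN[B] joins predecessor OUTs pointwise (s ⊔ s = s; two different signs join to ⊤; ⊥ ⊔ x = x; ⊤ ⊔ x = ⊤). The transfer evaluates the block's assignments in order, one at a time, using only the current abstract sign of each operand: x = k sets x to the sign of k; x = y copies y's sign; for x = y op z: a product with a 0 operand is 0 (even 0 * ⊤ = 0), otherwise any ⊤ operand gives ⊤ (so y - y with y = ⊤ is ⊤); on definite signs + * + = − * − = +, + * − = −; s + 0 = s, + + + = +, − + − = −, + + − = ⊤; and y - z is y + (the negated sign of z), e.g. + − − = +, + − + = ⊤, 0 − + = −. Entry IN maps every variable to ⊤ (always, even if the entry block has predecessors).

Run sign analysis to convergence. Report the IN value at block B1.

Answer: {a: -, b: ⊤, c: ⊤, d: ⊤, e: ⊤, f: ⊤}

Trace:
Fixpoint table:
  B0: | IN=(all ⊤) | OUT={a:-; rest ⊤}
  B1: | IN={a:-; rest ⊤} | OUT={a:-, c:-; rest ⊤}
  B2: | IN={a:-, c:-; rest ⊤} | OUT={a:-, c:-, d:0; rest ⊤}
  B3: | IN={a:-, c:-, d:0; rest ⊤} | OUT={a:-, c:-, d:0, f:-; rest ⊤}
  B4: | IN={a:-, c:-, d:0, f:-; rest ⊤} | OUT={a:-, b:-, c:-, d:0, f:-; rest ⊤}
  B5: | IN={a:-, b:-, c:-, d:0, f:-; rest ⊤} | OUT={a:-, b:-, c:-, d:0, e:-, f:-; rest ⊤}
  B6: | IN={a:-, c:-, d:0; rest ⊤} | OUT={c:-, d:0, e:-; rest ⊤}
  B7: | IN={c:-, d:0, e:-; rest ⊤} | OUT={c:-, e:-; rest ⊤}
  B8: | IN={c:-, e:-; rest ⊤} | OUT={c:-, e:-; rest ⊤}

Merge at B1: IN[B1] = OUT[B0] = {a: -, b: ⊤, c: ⊤, d: ⊤, e: ⊤, f: ⊤}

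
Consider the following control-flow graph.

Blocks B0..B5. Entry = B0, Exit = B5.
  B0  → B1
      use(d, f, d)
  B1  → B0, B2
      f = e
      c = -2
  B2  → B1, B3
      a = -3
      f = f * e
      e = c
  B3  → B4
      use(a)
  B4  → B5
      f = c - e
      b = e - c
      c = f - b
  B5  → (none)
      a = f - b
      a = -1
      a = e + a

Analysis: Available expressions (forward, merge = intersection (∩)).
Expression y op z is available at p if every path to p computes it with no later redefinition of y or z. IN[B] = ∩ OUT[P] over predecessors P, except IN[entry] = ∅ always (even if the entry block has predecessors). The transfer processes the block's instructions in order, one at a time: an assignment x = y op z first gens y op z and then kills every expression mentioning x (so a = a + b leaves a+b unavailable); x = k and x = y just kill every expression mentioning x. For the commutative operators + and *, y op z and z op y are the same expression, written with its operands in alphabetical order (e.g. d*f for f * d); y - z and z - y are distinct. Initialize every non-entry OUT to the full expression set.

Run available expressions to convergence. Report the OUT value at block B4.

Answer: {f-b}

Derivation:
Per-block solution:
  B0:   IN={}   OUT={}
  B1:   IN={}   OUT={}
  B2:   IN={}   OUT={}
  B3:   IN={}   OUT={}
  B4:   IN={}   OUT={f-b}
  B5:   IN={f-b}   OUT={f-b}

Merge at B4: IN[B4] = OUT[B3] = {}
Applying B4's transfer function to that IN value gives OUT[B4] (row B4 above).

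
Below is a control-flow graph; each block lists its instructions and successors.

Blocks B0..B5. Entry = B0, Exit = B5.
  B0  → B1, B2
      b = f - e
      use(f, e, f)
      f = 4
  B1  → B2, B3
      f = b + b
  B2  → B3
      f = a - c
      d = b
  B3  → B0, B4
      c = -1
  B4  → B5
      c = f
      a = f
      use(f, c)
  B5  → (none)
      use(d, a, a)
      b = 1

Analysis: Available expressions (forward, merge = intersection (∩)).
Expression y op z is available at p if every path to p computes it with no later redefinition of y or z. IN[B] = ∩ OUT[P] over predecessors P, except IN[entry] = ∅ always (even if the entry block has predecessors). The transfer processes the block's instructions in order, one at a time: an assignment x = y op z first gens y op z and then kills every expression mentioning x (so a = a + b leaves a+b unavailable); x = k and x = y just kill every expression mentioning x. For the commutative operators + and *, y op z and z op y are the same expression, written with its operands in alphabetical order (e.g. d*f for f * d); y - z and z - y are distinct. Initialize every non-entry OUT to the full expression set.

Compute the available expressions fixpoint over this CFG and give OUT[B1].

Per-block solution:
  B0:   IN={}   OUT={}
  B1:   IN={}   OUT={b+b}
  B2:   IN={}   OUT={a-c}
  B3:   IN={}   OUT={}
  B4:   IN={}   OUT={}
  B5:   IN={}   OUT={}

Merge at B1: IN[B1] = OUT[B0] = {}
Applying B1's transfer function to that IN value gives OUT[B1] (row B1 above).

Answer: {b+b}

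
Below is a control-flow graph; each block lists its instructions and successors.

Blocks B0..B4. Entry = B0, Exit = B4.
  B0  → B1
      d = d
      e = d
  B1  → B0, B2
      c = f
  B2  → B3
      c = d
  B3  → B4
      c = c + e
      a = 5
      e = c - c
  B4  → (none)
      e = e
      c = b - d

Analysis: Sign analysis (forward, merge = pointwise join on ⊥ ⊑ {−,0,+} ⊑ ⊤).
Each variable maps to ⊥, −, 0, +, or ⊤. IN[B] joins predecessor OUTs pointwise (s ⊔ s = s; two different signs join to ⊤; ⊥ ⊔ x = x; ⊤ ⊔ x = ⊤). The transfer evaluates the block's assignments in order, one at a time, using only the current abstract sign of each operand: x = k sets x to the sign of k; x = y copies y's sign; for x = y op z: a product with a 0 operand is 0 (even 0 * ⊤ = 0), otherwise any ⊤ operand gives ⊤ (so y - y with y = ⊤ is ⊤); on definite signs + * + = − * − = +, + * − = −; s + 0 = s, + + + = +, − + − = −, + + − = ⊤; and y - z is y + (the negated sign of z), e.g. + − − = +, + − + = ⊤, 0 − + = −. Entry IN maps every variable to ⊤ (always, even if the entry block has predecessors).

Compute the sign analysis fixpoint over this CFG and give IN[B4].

Fixpoint table:
  B0:   IN=(all ⊤)   OUT=(all ⊤)
  B1:   IN=(all ⊤)   OUT=(all ⊤)
  B2:   IN=(all ⊤)   OUT=(all ⊤)
  B3:   IN=(all ⊤)   OUT={a:+; rest ⊤}
  B4:   IN={a:+; rest ⊤}   OUT={a:+; rest ⊤}

Merge at B4: IN[B4] = OUT[B3] = {a: +, b: ⊤, c: ⊤, d: ⊤, e: ⊤, f: ⊤}

Answer: {a: +, b: ⊤, c: ⊤, d: ⊤, e: ⊤, f: ⊤}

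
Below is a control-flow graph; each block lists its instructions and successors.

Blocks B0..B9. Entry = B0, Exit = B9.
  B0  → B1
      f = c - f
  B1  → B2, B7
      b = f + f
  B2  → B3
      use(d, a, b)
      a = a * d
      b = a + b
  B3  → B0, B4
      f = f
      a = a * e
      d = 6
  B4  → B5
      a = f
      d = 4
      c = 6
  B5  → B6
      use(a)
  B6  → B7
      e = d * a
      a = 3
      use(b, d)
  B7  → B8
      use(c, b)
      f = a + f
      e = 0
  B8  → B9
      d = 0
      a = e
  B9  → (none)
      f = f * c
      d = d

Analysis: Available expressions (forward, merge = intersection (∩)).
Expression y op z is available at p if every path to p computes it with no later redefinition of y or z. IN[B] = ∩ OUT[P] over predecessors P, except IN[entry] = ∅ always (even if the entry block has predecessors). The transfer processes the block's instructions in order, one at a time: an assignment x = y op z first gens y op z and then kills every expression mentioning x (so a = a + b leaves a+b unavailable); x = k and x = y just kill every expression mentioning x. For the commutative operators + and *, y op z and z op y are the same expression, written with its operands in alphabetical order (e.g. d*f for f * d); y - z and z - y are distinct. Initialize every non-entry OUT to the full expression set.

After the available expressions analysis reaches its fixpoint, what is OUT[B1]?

Answer: {f+f}

Trace:
Fixpoint table:
  B0: | IN={} | OUT={}
  B1: | IN={} | OUT={f+f}
  B2: | IN={f+f} | OUT={f+f}
  B3: | IN={f+f} | OUT={}
  B4: | IN={} | OUT={}
  B5: | IN={} | OUT={}
  B6: | IN={} | OUT={}
  B7: | IN={} | OUT={}
  B8: | IN={} | OUT={}
  B9: | IN={} | OUT={}

Merge at B1: IN[B1] = OUT[B0] = {}
Applying B1's transfer function to that IN value gives OUT[B1] (row B1 above).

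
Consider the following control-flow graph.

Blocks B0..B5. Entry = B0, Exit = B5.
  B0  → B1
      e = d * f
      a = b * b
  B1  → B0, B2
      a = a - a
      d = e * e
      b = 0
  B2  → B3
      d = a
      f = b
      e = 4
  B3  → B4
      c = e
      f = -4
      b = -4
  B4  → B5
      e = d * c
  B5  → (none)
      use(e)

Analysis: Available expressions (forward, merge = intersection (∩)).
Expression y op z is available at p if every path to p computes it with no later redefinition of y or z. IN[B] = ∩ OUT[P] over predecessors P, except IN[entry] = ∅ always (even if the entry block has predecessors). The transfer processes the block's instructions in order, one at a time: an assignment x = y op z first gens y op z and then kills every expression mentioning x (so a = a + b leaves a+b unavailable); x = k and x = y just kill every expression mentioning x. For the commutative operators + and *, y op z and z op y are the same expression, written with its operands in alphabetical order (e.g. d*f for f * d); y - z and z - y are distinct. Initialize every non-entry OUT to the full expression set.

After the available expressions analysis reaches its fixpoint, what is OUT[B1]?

Answer: {e*e}

Derivation:
Converged values:
  B0: | IN={} | OUT={b*b, d*f}
  B1: | IN={b*b, d*f} | OUT={e*e}
  B2: | IN={e*e} | OUT={}
  B3: | IN={} | OUT={}
  B4: | IN={} | OUT={c*d}
  B5: | IN={c*d} | OUT={c*d}

Merge at B1: IN[B1] = OUT[B0] = {b*b, d*f}
Applying B1's transfer function to that IN value gives OUT[B1] (row B1 above).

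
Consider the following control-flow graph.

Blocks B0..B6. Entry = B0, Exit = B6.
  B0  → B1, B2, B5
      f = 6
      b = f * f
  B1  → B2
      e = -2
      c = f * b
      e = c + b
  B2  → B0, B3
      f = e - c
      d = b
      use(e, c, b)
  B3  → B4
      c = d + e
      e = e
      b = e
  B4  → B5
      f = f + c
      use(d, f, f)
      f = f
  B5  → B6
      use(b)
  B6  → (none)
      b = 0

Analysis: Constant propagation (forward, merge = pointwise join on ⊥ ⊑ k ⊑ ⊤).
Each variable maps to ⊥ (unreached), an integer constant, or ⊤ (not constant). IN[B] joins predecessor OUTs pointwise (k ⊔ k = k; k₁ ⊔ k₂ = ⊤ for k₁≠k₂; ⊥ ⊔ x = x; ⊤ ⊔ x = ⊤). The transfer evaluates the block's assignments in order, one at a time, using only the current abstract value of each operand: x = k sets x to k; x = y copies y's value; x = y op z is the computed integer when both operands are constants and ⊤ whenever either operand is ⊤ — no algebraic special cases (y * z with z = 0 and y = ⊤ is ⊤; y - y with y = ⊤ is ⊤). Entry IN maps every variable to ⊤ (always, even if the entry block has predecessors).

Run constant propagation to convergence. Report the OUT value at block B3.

Answer: {a: ⊤, b: ⊤, c: ⊤, d: 36, e: ⊤, f: ⊤}

Trace:
Per-block solution:
  B0:   IN=(all ⊤)   OUT={b:36, f:6; rest ⊤}
  B1:   IN={b:36, f:6; rest ⊤}   OUT={b:36, c:216, e:252, f:6; rest ⊤}
  B2:   IN={b:36, f:6; rest ⊤}   OUT={b:36, d:36; rest ⊤}
  B3:   IN={b:36, d:36; rest ⊤}   OUT={d:36; rest ⊤}
  B4:   IN={d:36; rest ⊤}   OUT={d:36; rest ⊤}
  B5:   IN=(all ⊤)   OUT=(all ⊤)
  B6:   IN=(all ⊤)   OUT={b:0; rest ⊤}

Merge at B3: IN[B3] = OUT[B2] = {a: ⊤, b: 36, c: ⊤, d: 36, e: ⊤, f: ⊤}
Applying B3's transfer function to that IN value gives OUT[B3] (row B3 above).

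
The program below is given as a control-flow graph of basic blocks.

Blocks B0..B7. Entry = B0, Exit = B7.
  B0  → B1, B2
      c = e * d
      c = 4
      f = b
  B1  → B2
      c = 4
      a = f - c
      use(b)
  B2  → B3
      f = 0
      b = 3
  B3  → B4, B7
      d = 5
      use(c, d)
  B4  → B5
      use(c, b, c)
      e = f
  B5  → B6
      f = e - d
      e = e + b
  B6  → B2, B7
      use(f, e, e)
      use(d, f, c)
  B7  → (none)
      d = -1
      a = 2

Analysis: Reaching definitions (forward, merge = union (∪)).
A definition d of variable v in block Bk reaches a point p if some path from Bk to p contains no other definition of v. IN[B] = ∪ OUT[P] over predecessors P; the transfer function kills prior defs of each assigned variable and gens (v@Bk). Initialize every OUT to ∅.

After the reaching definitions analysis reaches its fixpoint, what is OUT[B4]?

Fixpoint table:
  B0:  IN={}  OUT={c@B0, f@B0}
  B1:  IN={c@B0, f@B0}  OUT={a@B1, c@B1, f@B0}
  B2:  IN={a@B1, b@B2, c@B0, c@B1, d@B3, e@B5, f@B0, f@B5}  OUT={a@B1, b@B2, c@B0, c@B1, d@B3, e@B5, f@B2}
  B3:  IN={a@B1, b@B2, c@B0, c@B1, d@B3, e@B5, f@B2}  OUT={a@B1, b@B2, c@B0, c@B1, d@B3, e@B5, f@B2}
  B4:  IN={a@B1, b@B2, c@B0, c@B1, d@B3, e@B5, f@B2}  OUT={a@B1, b@B2, c@B0, c@B1, d@B3, e@B4, f@B2}
  B5:  IN={a@B1, b@B2, c@B0, c@B1, d@B3, e@B4, f@B2}  OUT={a@B1, b@B2, c@B0, c@B1, d@B3, e@B5, f@B5}
  B6:  IN={a@B1, b@B2, c@B0, c@B1, d@B3, e@B5, f@B5}  OUT={a@B1, b@B2, c@B0, c@B1, d@B3, e@B5, f@B5}
  B7:  IN={a@B1, b@B2, c@B0, c@B1, d@B3, e@B5, f@B2, f@B5}  OUT={a@B7, b@B2, c@B0, c@B1, d@B7, e@B5, f@B2, f@B5}

Merge at B4: IN[B4] = OUT[B3] = {a@B1, b@B2, c@B0, c@B1, d@B3, e@B5, f@B2}
Applying B4's transfer function to that IN value gives OUT[B4] (row B4 above).

Answer: {a@B1, b@B2, c@B0, c@B1, d@B3, e@B4, f@B2}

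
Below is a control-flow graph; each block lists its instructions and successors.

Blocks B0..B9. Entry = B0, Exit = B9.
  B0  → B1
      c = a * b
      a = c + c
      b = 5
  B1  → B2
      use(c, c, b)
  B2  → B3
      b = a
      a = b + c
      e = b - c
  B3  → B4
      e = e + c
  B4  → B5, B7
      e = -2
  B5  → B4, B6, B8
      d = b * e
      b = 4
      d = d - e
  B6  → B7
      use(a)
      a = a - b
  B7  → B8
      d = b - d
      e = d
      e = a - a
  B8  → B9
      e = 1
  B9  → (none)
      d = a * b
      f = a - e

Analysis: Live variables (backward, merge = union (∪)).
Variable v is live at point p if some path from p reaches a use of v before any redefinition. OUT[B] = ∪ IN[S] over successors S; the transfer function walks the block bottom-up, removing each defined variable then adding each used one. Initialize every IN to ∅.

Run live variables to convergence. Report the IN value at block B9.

Converged values:
  B0: | IN={a, b, d} | OUT={a, b, c, d}
  B1: | IN={a, b, c, d} | OUT={a, c, d}
  B2: | IN={a, c, d} | OUT={a, b, c, d, e}
  B3: | IN={a, b, c, d, e} | OUT={a, b, d}
  B4: | IN={a, b, d} | OUT={a, b, d, e}
  B5: | IN={a, b, e} | OUT={a, b, d}
  B6: | IN={a, b, d} | OUT={a, b, d}
  B7: | IN={a, b, d} | OUT={a, b}
  B8: | IN={a, b} | OUT={a, b, e}
  B9: | IN={a, b, e} | OUT={}

B9 is the boundary node: OUT[B9] = {}
Applying B9's transfer function to that OUT value gives IN[B9] (row B9 above).

Answer: {a, b, e}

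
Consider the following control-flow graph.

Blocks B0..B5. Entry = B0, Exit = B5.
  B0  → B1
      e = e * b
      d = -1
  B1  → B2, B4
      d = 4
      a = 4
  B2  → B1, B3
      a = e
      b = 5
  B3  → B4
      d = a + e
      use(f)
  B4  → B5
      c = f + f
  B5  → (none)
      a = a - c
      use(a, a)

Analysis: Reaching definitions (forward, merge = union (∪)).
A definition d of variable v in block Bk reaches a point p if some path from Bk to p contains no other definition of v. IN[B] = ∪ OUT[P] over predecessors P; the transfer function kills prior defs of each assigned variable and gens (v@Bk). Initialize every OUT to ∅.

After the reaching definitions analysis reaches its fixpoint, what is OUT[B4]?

Per-block solution:
  B0:   IN={}   OUT={d@B0, e@B0}
  B1:   IN={a@B2, b@B2, d@B0, d@B1, e@B0}   OUT={a@B1, b@B2, d@B1, e@B0}
  B2:   IN={a@B1, b@B2, d@B1, e@B0}   OUT={a@B2, b@B2, d@B1, e@B0}
  B3:   IN={a@B2, b@B2, d@B1, e@B0}   OUT={a@B2, b@B2, d@B3, e@B0}
  B4:   IN={a@B1, a@B2, b@B2, d@B1, d@B3, e@B0}   OUT={a@B1, a@B2, b@B2, c@B4, d@B1, d@B3, e@B0}
  B5:   IN={a@B1, a@B2, b@B2, c@B4, d@B1, d@B3, e@B0}   OUT={a@B5, b@B2, c@B4, d@B1, d@B3, e@B0}

Merge at B4: IN[B4] = OUT[B1] ⊔ OUT[B3] = {a@B1, a@B2, b@B2, d@B1, d@B3, e@B0}
Applying B4's transfer function to that IN value gives OUT[B4] (row B4 above).

Answer: {a@B1, a@B2, b@B2, c@B4, d@B1, d@B3, e@B0}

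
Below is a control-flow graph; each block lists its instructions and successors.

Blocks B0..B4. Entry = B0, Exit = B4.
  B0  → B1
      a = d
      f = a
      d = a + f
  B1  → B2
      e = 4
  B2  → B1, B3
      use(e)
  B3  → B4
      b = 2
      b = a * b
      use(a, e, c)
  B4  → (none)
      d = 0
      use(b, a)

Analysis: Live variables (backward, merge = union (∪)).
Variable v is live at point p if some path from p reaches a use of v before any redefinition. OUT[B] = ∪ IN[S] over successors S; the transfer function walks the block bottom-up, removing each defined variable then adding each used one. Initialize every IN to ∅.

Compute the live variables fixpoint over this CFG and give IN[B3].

Answer: {a, c, e}

Working:
Fixpoint table:
  B0: | IN={c, d} | OUT={a, c}
  B1: | IN={a, c} | OUT={a, c, e}
  B2: | IN={a, c, e} | OUT={a, c, e}
  B3: | IN={a, c, e} | OUT={a, b}
  B4: | IN={a, b} | OUT={}

Merge at B3: OUT[B3] = IN[B4] = {a, b}
Applying B3's transfer function to that OUT value gives IN[B3] (row B3 above).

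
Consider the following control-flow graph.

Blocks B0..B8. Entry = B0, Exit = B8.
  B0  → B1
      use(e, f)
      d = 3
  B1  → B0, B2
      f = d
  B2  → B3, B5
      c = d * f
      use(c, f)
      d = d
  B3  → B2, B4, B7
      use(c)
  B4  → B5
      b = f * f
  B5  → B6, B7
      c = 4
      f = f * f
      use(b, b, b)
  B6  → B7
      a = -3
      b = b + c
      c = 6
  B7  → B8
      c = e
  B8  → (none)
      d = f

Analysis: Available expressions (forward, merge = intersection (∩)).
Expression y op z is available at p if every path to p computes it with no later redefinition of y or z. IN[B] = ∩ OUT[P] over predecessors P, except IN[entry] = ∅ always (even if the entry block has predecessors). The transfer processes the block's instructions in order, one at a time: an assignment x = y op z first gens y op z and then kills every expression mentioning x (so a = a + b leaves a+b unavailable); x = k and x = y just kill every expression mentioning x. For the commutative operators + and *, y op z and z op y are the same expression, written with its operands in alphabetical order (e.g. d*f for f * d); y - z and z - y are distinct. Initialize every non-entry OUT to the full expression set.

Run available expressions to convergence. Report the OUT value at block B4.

Answer: {f*f}

Trace:
Fixpoint table:
  B0: | IN={} | OUT={}
  B1: | IN={} | OUT={}
  B2: | IN={} | OUT={}
  B3: | IN={} | OUT={}
  B4: | IN={} | OUT={f*f}
  B5: | IN={} | OUT={}
  B6: | IN={} | OUT={}
  B7: | IN={} | OUT={}
  B8: | IN={} | OUT={}

Merge at B4: IN[B4] = OUT[B3] = {}
Applying B4's transfer function to that IN value gives OUT[B4] (row B4 above).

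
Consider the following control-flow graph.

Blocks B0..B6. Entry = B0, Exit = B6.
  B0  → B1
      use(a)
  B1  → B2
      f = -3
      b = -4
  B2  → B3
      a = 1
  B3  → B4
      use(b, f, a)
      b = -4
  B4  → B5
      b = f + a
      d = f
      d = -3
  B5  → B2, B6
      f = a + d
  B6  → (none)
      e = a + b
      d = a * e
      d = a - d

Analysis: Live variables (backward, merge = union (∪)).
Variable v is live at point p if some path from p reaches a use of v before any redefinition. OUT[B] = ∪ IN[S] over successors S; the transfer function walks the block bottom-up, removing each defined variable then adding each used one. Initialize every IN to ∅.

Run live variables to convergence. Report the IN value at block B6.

Converged values:
  B0:  IN={a}  OUT={}
  B1:  IN={}  OUT={b, f}
  B2:  IN={b, f}  OUT={a, b, f}
  B3:  IN={a, b, f}  OUT={a, f}
  B4:  IN={a, f}  OUT={a, b, d}
  B5:  IN={a, b, d}  OUT={a, b, f}
  B6:  IN={a, b}  OUT={}

B6 is the boundary node: OUT[B6] = {}
Applying B6's transfer function to that OUT value gives IN[B6] (row B6 above).

Answer: {a, b}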